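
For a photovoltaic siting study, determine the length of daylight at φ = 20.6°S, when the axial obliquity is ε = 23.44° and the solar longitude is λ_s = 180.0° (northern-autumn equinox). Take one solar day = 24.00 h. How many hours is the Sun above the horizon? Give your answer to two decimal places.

Solar declination: sin δ = sin ε · sin λ_s = sin 23.44° × sin 180.0° = 0.00000, so δ = +0.000°.
cos H₀ = −tan φ · tan δ = −tan(-20.6°) × tan(+0.000°) = 0.0000, so H₀ = 1.5708 rad = 90.00°.
Daylight = 2H₀/(2π) × 24.00 h = (1.5708/π) × 24.00 = 12.00 h.

12.00 h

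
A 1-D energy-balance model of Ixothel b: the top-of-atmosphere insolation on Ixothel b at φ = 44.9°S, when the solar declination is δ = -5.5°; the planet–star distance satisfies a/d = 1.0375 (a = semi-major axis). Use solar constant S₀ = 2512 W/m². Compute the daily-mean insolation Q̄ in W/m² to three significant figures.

Q̄ ≈ 701 W/m²

cos H₀ = −tan(-44.9°) tan(-5.500°) = -0.0960, H₀ = 1.6669 rad.
Bracket: H₀ sin φ sin δ + cos φ cos δ sin H₀ = 1.6669×-0.70587×-0.09585 + 0.70834×0.99540×0.99539 = 0.112779 + 0.701831 = 0.814610.
Inverse-square distance factor (a/d)² = 1.0375² = 1.076406.
Q̄ = (S₀/π) × 1.076406 × [bracket] = (2512/π) × 1.076406 × 0.814610 = 701.1 W/m².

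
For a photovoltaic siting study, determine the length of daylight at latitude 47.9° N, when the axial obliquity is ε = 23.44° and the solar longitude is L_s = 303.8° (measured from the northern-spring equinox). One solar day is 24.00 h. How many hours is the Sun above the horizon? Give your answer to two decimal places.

8.96 h

Solar declination: sin δ = sin ε · sin L_s = sin 23.44° × sin 303.8° = -0.33056, so δ = -19.303°.
cos h₀ = −tan ϕ · tan δ = −tan(+47.9°) × tan(-19.303°) = 0.3876, so h₀ = 1.1727 rad = 67.19°.
Daylight = 2h₀/(2π) × 24.00 h = (1.1727/π) × 24.00 = 8.96 h.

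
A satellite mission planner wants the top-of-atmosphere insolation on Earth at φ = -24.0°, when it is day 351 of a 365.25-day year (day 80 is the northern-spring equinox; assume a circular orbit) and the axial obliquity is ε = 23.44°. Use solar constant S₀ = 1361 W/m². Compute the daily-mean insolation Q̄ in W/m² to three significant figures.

Q̄ ≈ 480 W/m²

Solar longitude: λ_s = 360° × (351 − 80)/365.25 = 267.105°.
sin δ = sin 23.44° × sin 267.105° = -0.39728, so δ = -23.408°.
cos H₀ = −tan(-24.0°) tan(-23.408°) = -0.1927, H₀ = 1.7648 rad.
Bracket: H₀ sin φ sin δ + cos φ cos δ sin H₀ = 1.7648×-0.40674×-0.39728 + 0.91355×0.91770×0.98125 = 0.285173 + 0.822645 = 1.107818.
Q̄ = (S₀/π) × [bracket] = (1361/π) × 1.107818 = 479.9 W/m².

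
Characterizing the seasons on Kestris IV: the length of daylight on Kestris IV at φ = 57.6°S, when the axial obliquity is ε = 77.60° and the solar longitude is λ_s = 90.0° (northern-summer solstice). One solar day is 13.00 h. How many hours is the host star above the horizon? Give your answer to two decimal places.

Solar declination: sin δ = sin ε · sin λ_s = sin 77.60° × sin 90.0° = 0.97667, so δ = +77.600°.
cos H₀ = −tan φ · tan δ = 7.1669 ≥ 1, so the host star never rises (polar night) and H₀ = 0.
Daylight = 2H₀/(2π) × 13.00 h = (0.0000/π) × 13.00 = 0.00 h.

0.00 h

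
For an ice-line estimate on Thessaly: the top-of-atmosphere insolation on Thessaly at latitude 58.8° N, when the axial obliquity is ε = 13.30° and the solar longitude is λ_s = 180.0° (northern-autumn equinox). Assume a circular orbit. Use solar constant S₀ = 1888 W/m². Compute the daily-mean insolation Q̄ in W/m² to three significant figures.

Q̄ ≈ 311 W/m²

Solar declination: sin δ = sin ε · sin λ_s = sin 13.30° × sin 180.0° = 0.00000, so δ = +0.000°.
cos H₀ = −tan(+58.8°) tan(+0.000°) = -0.0000, H₀ = 1.5708 rad.
Bracket: H₀ sin φ sin δ + cos φ cos δ sin H₀ = 1.5708×0.85536×0.00000 + 0.51803×1.00000×1.00000 = 0.000000 + 0.518030 = 0.518030.
Q̄ = (S₀/π) × [bracket] = (1888/π) × 0.518030 = 311.3 W/m².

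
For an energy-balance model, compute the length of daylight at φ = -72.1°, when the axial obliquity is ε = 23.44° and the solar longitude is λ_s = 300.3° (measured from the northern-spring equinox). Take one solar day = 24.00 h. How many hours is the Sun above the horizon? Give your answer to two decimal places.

Solar declination: sin δ = sin ε · sin λ_s = sin 23.44° × sin 300.3° = -0.34345, so δ = -20.087°.
Sunrise equation: cos H₀ = −tan φ · tan δ = -1.1322 ≤ −1, so the Sun never sets (polar day) and H₀ = π.
Daylight = 2H₀/(2π) × 24.00 h = (3.1416/π) × 24.00 = 24.00 h.

24.00 h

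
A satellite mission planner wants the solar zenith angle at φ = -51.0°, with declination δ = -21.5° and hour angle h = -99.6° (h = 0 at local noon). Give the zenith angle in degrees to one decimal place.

θ_z = 79.2°

cos θ_z = sin φ sin δ + cos φ cos δ cos h = 0.284825 + -0.097648 = 0.187177.
θ_z = arccos(0.187177) = 79.2°.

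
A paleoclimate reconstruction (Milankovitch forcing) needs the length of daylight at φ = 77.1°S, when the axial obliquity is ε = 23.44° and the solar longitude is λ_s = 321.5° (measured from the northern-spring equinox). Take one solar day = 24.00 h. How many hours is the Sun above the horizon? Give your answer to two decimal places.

24.00 h

Solar declination: sin δ = sin ε · sin λ_s = sin 23.44° × sin 321.5° = -0.24763, so δ = -14.337°.
Sunrise equation: cos H₀ = −tan φ · tan δ = -1.1160 ≤ −1, so the Sun never sets (polar day) and H₀ = π.
Daylight = 2H₀/(2π) × 24.00 h = (3.1416/π) × 24.00 = 24.00 h.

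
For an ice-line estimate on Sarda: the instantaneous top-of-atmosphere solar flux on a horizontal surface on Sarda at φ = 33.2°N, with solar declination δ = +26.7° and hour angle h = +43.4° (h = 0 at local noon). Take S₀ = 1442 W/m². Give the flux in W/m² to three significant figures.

1.14e+03 W/m²

cos θ_z = sin φ sin δ + cos φ cos δ cos h = 0.246031 + 0.543145 = 0.789176.
Flux = S₀ · cos θ_z = 1442 × 0.789176 = 1138 W/m².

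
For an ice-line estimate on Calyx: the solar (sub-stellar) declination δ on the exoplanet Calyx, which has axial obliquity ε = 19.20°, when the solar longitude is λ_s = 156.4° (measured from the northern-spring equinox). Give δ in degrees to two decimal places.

δ = +7.57°

sin δ = sin ε · sin λ_s = sin 19.20° × sin 156.4° = 0.131661.
δ = arcsin(0.131661) = +7.57°.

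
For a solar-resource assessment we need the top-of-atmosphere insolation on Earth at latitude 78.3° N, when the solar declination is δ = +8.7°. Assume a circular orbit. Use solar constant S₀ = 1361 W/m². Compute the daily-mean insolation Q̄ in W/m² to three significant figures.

Q̄ ≈ 213 W/m²

cos H₀ = −tan(+78.3°) tan(+8.700°) = -0.7389, H₀ = 2.4023 rad.
Bracket: H₀ sin φ sin δ + cos φ cos δ sin H₀ = 2.4023×0.97922×0.15126 + 0.20279×0.98849×0.67380 = 0.355821 + 0.135067 = 0.490888.
Q̄ = (S₀/π) × [bracket] = (1361/π) × 0.490888 = 212.7 W/m².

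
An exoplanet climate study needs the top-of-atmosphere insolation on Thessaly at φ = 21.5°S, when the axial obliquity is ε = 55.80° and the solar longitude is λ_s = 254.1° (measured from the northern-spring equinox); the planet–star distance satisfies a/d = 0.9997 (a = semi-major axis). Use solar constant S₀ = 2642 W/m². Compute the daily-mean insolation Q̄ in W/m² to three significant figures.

Q̄ ≈ 924 W/m²

Solar declination: sin δ = sin ε · sin λ_s = sin 55.80° × sin 254.1° = -0.79544, so δ = -52.697°.
cos H₀ = −tan(-21.5°) tan(-52.697°) = -0.5170, H₀ = 2.1142 rad.
Bracket: H₀ sin φ sin δ + cos φ cos δ sin H₀ = 2.1142×-0.36650×-0.79544 + 0.93042×0.60604×0.85597 = 0.616350 + 0.482657 = 1.099007.
Inverse-square distance factor (a/d)² = 0.9997² = 0.999400.
Q̄ = (S₀/π) × 0.999400 × [bracket] = (2642/π) × 0.999400 × 1.099007 = 923.7 W/m².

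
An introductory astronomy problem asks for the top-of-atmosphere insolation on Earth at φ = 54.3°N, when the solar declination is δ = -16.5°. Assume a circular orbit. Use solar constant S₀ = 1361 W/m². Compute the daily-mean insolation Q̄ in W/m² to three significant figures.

cos H₀ = −tan(+54.3°) tan(-16.500°) = 0.4122, H₀ = 1.1459 rad.
Bracket: H₀ sin φ sin δ + cos φ cos δ sin H₀ = 1.1459×0.81208×-0.28402 + 0.58354×0.95882×0.91108 = -0.264298 + 0.509758 = 0.245460.
Q̄ = (S₀/π) × [bracket] = (1361/π) × 0.245460 = 106.3 W/m².

Q̄ ≈ 106 W/m²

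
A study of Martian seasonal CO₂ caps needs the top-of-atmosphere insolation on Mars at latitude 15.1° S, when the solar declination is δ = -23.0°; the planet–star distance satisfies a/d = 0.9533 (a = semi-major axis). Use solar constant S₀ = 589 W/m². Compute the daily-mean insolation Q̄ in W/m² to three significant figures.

cos H₀ = −tan(-15.1°) tan(-23.000°) = -0.1145, H₀ = 1.6856 rad.
Bracket: H₀ sin φ sin δ + cos φ cos δ sin H₀ = 1.6856×-0.26050×-0.39073 + 0.96547×0.92050×0.99342 = 0.171569 + 0.882867 = 1.054436.
Inverse-square distance factor (a/d)² = 0.9533² = 0.908781.
Q̄ = (S₀/π) × 0.908781 × [bracket] = (589/π) × 0.908781 × 1.054436 = 179.7 W/m².

Q̄ ≈ 180 W/m²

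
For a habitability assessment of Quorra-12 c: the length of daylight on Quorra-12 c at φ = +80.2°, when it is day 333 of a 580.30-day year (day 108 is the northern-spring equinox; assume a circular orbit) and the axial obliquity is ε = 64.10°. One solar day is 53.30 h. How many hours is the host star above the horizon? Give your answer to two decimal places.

Solar longitude: λ_s = 360° × (333 − 108)/580.30 = 139.583°.
sin δ = sin 64.10° × sin 139.583° = 0.58322, so δ = +35.678°.
Sunrise equation: cos H₀ = −tan φ · tan δ = -4.1567 ≤ −1, so the host star never sets (polar day) and H₀ = π.
Daylight = 2H₀/(2π) × 53.30 h = (3.1416/π) × 53.30 = 53.30 h.

53.30 h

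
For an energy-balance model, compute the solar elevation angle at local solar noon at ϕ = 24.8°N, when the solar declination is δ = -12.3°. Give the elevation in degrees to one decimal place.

At local noon the hour angle is zero, so the zenith angle equals |ϕ − δ| = |+24.8° − (-12.300°)| = 37.100°.
Elevation = 90° − 37.100° = 52.9°.

52.9°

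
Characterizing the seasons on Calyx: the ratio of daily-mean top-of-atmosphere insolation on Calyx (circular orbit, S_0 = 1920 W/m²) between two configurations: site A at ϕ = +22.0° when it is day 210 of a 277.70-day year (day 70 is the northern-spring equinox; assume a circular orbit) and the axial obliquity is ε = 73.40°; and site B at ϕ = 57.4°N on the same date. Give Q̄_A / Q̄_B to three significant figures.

— Configuration A (ϕ=+22.0°):
Solar longitude: L_s = 360° × (210 − 70)/277.70 = 181.491°.
sin δ = sin 73.40° × sin 181.491° = -0.02493, so δ = -1.429°.
cos h₀ = −tan(+22.0°) tan(-1.429°) = 0.0101, h₀ = 1.5607 rad.
Bracket: h₀ sin ϕ sin δ + cos ϕ cos δ sin h₀ = 1.5607×0.37461×-0.02493 + 0.92718×0.99969×0.99995 = -0.014575 + 0.926846 = 0.912271.
Q̄ = (S_0/π) × [bracket] = (1920/π) × 0.912271 = 557.54 W/m².
— Configuration B (ϕ=+57.4°):
cos h₀ = −tan(+57.4°) tan(-1.429°) = 0.0390, h₀ = 1.5318 rad.
Bracket: h₀ sin ϕ sin δ + cos ϕ cos δ sin h₀ = 1.5318×0.84245×-0.02493 + 0.53877×0.99969×0.99924 = -0.032171 + 0.538194 = 0.506023.
Q̄ = (S_0/π) × [bracket] = (1920/π) × 0.506023 = 309.26 W/m².
Ratio Q̄_A / Q̄_B = 557.54 / 309.26 = 1.803.

Q̄_A / Q̄_B ≈ 1.80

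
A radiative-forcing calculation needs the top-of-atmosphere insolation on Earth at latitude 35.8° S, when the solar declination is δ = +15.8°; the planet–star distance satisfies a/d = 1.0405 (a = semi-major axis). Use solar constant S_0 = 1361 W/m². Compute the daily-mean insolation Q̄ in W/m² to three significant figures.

cos h₀ = −tan(-35.8°) tan(+15.800°) = 0.2041, h₀ = 1.3653 rad.
Bracket: h₀ sin ϕ sin δ + cos ϕ cos δ sin h₀ = 1.3653×-0.58496×0.27228 + 0.81106×0.96222×0.97895 = -0.217455 + 0.763990 = 0.546535.
Inverse-square distance factor (a/d)² = 1.0405² = 1.082640.
Q̄ = (S_0/π) × 1.082640 × [bracket] = (1361/π) × 1.082640 × 0.546535 = 256.3 W/m².

Q̄ ≈ 256 W/m²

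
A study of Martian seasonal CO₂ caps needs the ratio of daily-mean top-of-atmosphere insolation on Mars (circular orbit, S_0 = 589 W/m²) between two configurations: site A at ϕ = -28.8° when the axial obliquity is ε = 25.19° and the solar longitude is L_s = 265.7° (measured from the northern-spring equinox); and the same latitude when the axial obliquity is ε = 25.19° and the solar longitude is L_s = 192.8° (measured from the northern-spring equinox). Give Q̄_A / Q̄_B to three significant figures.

— Configuration A (ϕ=-28.8°):
Solar declination: sin δ = sin ε · sin L_s = sin 25.19° × sin 265.7° = -0.42442, so δ = -25.114°.
cos h₀ = −tan(-28.8°) tan(-25.114°) = -0.2577, h₀ = 1.8314 rad.
Bracket: h₀ sin ϕ sin δ + cos ϕ cos δ sin h₀ = 1.8314×-0.48175×-0.42442 + 0.87631×0.90546×0.96623 = 0.374456 + 0.766668 = 1.141124.
Q̄ = (S_0/π) × [bracket] = (589/π) × 1.141124 = 213.94 W/m².
— Configuration B (ϕ=-28.8°):
Solar declination: sin δ = sin ε · sin L_s = sin 25.19° × sin 192.8° = -0.09430, so δ = -5.411°.
cos h₀ = −tan(-28.8°) tan(-5.411°) = -0.0521, h₀ = 1.6229 rad.
Bracket: h₀ sin ϕ sin δ + cos ϕ cos δ sin h₀ = 1.6229×-0.48175×-0.09430 + 0.87631×0.99554×0.99864 = 0.073727 + 0.871215 = 0.944942.
Q̄ = (S_0/π) × [bracket] = (589/π) × 0.944942 = 177.16 W/m².
Ratio Q̄_A / Q̄_B = 213.94 / 177.16 = 1.208.

Q̄_A / Q̄_B ≈ 1.21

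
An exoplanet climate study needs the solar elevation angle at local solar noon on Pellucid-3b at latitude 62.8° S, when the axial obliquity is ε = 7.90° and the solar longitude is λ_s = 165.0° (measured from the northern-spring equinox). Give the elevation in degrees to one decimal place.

Solar declination: sin δ = sin ε · sin λ_s = sin 7.90° × sin 165.0° = 0.03557, so δ = +2.039°.
At local noon the hour angle is zero, so the zenith angle equals |φ − δ| = |-62.8° − (+2.039°)| = 64.839°.
Elevation = 90° − 64.839° = 25.2°.

25.2°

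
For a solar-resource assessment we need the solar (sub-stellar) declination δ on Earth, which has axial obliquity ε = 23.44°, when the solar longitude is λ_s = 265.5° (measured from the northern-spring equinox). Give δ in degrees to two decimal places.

δ = -23.36°

sin δ = sin ε · sin λ_s = sin 23.44° × sin 265.5° = -0.396562.
δ = arcsin(-0.396562) = -23.36°.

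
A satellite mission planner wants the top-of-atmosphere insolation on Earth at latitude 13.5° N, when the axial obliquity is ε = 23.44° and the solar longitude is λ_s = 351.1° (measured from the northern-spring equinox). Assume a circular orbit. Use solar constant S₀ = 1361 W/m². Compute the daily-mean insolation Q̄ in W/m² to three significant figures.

Q̄ ≈ 411 W/m²

Solar declination: sin δ = sin ε · sin λ_s = sin 23.44° × sin 351.1° = -0.06154, so δ = -3.528°.
cos H₀ = −tan(+13.5°) tan(-3.528°) = 0.0148, H₀ = 1.5560 rad.
Bracket: H₀ sin φ sin δ + cos φ cos δ sin H₀ = 1.5560×0.23345×-0.06154 + 0.97237×0.99810×0.99989 = -0.022354 + 0.970416 = 0.948062.
Q̄ = (S₀/π) × [bracket] = (1361/π) × 0.948062 = 410.7 W/m².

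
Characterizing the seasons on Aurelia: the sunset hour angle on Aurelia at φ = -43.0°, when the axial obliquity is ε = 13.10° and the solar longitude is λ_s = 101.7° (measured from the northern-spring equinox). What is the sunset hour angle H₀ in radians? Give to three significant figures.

H₀ = 1.36 rad

Solar declination: sin δ = sin ε · sin λ_s = sin 13.10° × sin 101.7° = 0.22194, so δ = +12.823°.
cos H₀ = −tan φ · tan δ = −tan(-43.0°) × tan(+12.823°) = 0.2123, so H₀ = 1.3569 rad = 77.75°.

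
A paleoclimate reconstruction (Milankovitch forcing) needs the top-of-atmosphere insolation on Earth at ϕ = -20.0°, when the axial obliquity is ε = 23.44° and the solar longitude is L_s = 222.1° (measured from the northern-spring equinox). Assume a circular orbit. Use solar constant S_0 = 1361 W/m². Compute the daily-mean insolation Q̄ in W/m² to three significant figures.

Solar declination: sin δ = sin ε · sin L_s = sin 23.44° × sin 222.1° = -0.26669, so δ = -15.467°.
cos h₀ = −tan(-20.0°) tan(-15.467°) = -0.1007, h₀ = 1.6717 rad.
Bracket: h₀ sin ϕ sin δ + cos ϕ cos δ sin h₀ = 1.6717×-0.34202×-0.26669 + 0.93969×0.96378×0.99492 = 0.152481 + 0.901054 = 1.053535.
Q̄ = (S_0/π) × [bracket] = (1361/π) × 1.053535 = 456.4 W/m².

Q̄ ≈ 456 W/m²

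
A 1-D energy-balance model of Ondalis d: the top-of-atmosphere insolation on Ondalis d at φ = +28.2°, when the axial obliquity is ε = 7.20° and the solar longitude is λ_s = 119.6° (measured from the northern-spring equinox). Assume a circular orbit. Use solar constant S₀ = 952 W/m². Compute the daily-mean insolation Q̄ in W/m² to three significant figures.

Q̄ ≈ 290 W/m²

Solar declination: sin δ = sin ε · sin λ_s = sin 7.20° × sin 119.6° = 0.10898, so δ = +6.256°.
cos H₀ = −tan(+28.2°) tan(+6.256°) = -0.0588, H₀ = 1.6296 rad.
Bracket: H₀ sin φ sin δ + cos φ cos δ sin H₀ = 1.6296×0.47255×0.10898 + 0.88130×0.99404×0.99827 = 0.083922 + 0.874532 = 0.958454.
Q̄ = (S₀/π) × [bracket] = (952/π) × 0.958454 = 290.4 W/m².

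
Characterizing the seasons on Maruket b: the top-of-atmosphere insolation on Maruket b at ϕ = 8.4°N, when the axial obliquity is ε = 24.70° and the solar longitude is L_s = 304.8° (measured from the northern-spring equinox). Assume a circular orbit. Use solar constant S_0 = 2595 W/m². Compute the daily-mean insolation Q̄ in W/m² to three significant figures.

Q̄ ≈ 704 W/m²

Solar declination: sin δ = sin ε · sin L_s = sin 24.70° × sin 304.8° = -0.34313, so δ = -20.068°.
cos h₀ = −tan(+8.4°) tan(-20.068°) = 0.0539, h₀ = 1.5168 rad.
Bracket: h₀ sin ϕ sin δ + cos ϕ cos δ sin h₀ = 1.5168×0.14608×-0.34313 + 0.98927×0.93929×0.99854 = -0.076029 + 0.927855 = 0.851826.
Q̄ = (S_0/π) × [bracket] = (2595/π) × 0.851826 = 703.6 W/m².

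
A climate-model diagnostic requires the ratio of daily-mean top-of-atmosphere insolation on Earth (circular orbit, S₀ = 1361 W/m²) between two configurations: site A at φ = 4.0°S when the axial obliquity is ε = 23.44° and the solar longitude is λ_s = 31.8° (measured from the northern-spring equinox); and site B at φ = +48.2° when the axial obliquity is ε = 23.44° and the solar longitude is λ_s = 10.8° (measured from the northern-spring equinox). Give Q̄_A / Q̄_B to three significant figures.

Q̄_A / Q̄_B ≈ 1.26

— Configuration A (φ=-4.0°):
Solar declination: sin δ = sin ε · sin λ_s = sin 23.44° × sin 31.8° = 0.20962, so δ = +12.100°.
cos H₀ = −tan(-4.0°) tan(+12.100°) = 0.0150, H₀ = 1.5558 rad.
Bracket: H₀ sin φ sin δ + cos φ cos δ sin H₀ = 1.5558×-0.06976×0.20962 + 0.99756×0.97778×0.99989 = -0.022751 + 0.975287 = 0.952536.
Q̄ = (S₀/π) × [bracket] = (1361/π) × 0.952536 = 412.66 W/m².
— Configuration B (φ=+48.2°):
Solar declination: sin δ = sin ε · sin λ_s = sin 23.44° × sin 10.8° = 0.07454, so δ = +4.275°.
cos H₀ = −tan(+48.2°) tan(+4.275°) = -0.0836, H₀ = 1.6545 rad.
Bracket: H₀ sin φ sin δ + cos φ cos δ sin H₀ = 1.6545×0.74548×0.07454 + 0.66653×0.99722×0.99650 = 0.091937 + 0.662351 = 0.754288.
Q̄ = (S₀/π) × [bracket] = (1361/π) × 0.754288 = 326.77 W/m².
Ratio Q̄_A / Q̄_B = 412.66 / 326.77 = 1.263.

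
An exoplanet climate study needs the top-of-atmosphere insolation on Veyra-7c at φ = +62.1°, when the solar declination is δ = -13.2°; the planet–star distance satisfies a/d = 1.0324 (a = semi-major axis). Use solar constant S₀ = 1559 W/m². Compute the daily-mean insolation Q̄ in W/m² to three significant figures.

cos H₀ = −tan(+62.1°) tan(-13.200°) = 0.4430, H₀ = 1.1119 rad.
Bracket: H₀ sin φ sin δ + cos φ cos δ sin H₀ = 1.1119×0.88377×-0.22835 + 0.46793×0.97358×0.89653 = -0.224391 + 0.408430 = 0.184039.
Inverse-square distance factor (a/d)² = 1.0324² = 1.065850.
Q̄ = (S₀/π) × 1.065850 × [bracket] = (1559/π) × 1.065850 × 0.184039 = 97.34 W/m².

Q̄ ≈ 97.3 W/m²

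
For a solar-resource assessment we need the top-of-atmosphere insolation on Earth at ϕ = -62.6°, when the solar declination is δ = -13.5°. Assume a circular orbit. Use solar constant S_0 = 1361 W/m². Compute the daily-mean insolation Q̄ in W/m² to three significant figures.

cos h₀ = −tan(-62.6°) tan(-13.500°) = -0.4632, h₀ = 2.0524 rad.
Bracket: h₀ sin ϕ sin δ + cos ϕ cos δ sin h₀ = 2.0524×-0.88782×-0.23345 + 0.46020×0.97237×0.88628 = 0.425384 + 0.396597 = 0.821981.
Q̄ = (S_0/π) × [bracket] = (1361/π) × 0.821981 = 356.1 W/m².

Q̄ ≈ 356 W/m²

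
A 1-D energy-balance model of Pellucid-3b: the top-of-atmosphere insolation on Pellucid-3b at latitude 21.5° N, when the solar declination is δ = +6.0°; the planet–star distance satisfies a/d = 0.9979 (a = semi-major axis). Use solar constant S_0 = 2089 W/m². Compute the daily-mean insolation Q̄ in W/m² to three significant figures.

Q̄ ≈ 653 W/m²

cos h₀ = −tan(+21.5°) tan(+6.000°) = -0.0414, h₀ = 1.6122 rad.
Bracket: h₀ sin ϕ sin δ + cos ϕ cos δ sin h₀ = 1.6122×0.36650×0.10453 + 0.93042×0.99452×0.99914 = 0.061764 + 0.924526 = 0.986290.
Inverse-square distance factor (a/d)² = 0.9979² = 0.995804.
Q̄ = (S_0/π) × 0.995804 × [bracket] = (2089/π) × 0.995804 × 0.986290 = 653.1 W/m².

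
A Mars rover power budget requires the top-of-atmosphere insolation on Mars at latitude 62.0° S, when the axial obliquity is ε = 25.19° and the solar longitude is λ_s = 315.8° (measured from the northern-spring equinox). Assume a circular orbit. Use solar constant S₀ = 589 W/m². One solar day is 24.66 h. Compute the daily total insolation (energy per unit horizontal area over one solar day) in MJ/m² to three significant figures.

Solar declination: sin δ = sin ε · sin λ_s = sin 25.19° × sin 315.8° = -0.29673, so δ = -17.261°.
cos H₀ = −tan(-62.0°) tan(-17.261°) = -0.5844, H₀ = 2.1949 rad.
Bracket: H₀ sin φ sin δ + cos φ cos δ sin H₀ = 2.1949×-0.88295×-0.29673 + 0.46947×0.95496×0.81148 = 0.575059 + 0.363807 = 0.938866.
Q̄ = (S₀/π) × [bracket] = (589/π) × 0.938866 = 176.02 W/m².
Daily total = Q̄ × 24.66 h × 3600 s/h = 176.02 × 24.66 × 3600 / 10⁶ = 15.63 MJ/m².

15.6 MJ/m²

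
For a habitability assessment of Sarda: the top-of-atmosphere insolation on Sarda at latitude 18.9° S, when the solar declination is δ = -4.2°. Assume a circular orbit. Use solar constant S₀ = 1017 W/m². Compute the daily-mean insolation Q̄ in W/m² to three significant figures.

Q̄ ≈ 318 W/m²

cos H₀ = −tan(-18.9°) tan(-4.200°) = -0.0251, H₀ = 1.5959 rad.
Bracket: H₀ sin φ sin δ + cos φ cos δ sin H₀ = 1.5959×-0.32392×-0.07324 + 0.94609×0.99731×0.99968 = 0.037861 + 0.943243 = 0.981104.
Q̄ = (S₀/π) × [bracket] = (1017/π) × 0.981104 = 317.6 W/m².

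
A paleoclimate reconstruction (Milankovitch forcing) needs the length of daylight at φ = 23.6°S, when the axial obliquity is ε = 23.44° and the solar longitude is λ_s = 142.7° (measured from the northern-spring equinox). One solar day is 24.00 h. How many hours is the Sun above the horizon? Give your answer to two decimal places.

Solar declination: sin δ = sin ε · sin λ_s = sin 23.44° × sin 142.7° = 0.24106, so δ = +13.949°.
cos H₀ = −tan φ · tan δ = −tan(-23.6°) × tan(+13.949°) = 0.1085, so H₀ = 1.4621 rad = 83.77°.
Daylight = 2H₀/(2π) × 24.00 h = (1.4621/π) × 24.00 = 11.17 h.

11.17 h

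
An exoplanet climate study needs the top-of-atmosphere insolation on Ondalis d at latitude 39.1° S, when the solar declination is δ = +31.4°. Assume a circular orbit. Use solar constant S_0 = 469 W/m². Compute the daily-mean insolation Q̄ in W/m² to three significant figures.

cos h₀ = −tan(-39.1°) tan(+31.400°) = 0.4961, h₀ = 1.0517 rad.
Bracket: h₀ sin ϕ sin δ + cos ϕ cos δ sin h₀ = 1.0517×-0.63068×0.52101 + 0.77605×0.85355×0.86829 = -0.345579 + 0.575153 = 0.229574.
Q̄ = (S_0/π) × [bracket] = (469/π) × 0.229574 = 34.27 W/m².

Q̄ ≈ 34.3 W/m²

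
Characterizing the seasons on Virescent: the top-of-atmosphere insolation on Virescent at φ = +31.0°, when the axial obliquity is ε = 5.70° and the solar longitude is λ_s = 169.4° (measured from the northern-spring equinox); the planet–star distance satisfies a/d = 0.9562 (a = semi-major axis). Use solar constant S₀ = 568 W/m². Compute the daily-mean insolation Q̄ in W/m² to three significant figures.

Q̄ ≈ 144 W/m²

Solar declination: sin δ = sin ε · sin λ_s = sin 5.70° × sin 169.4° = 0.01827, so δ = +1.047°.
cos H₀ = −tan(+31.0°) tan(+1.047°) = -0.0110, H₀ = 1.5818 rad.
Bracket: H₀ sin φ sin δ + cos φ cos δ sin H₀ = 1.5818×0.51504×0.01827 + 0.85717×0.99983×0.99994 = 0.014884 + 0.856973 = 0.871857.
Inverse-square distance factor (a/d)² = 0.9562² = 0.914318.
Q̄ = (S₀/π) × 0.914318 × [bracket] = (568/π) × 0.914318 × 0.871857 = 144.1 W/m².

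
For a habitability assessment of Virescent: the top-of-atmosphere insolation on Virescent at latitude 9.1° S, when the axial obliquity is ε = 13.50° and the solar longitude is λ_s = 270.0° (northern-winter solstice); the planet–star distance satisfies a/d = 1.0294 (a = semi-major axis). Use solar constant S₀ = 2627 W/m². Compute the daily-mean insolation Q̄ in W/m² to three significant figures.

Q̄ ≈ 903 W/m²

Solar declination: sin δ = sin ε · sin λ_s = sin 13.50° × sin 270.0° = -0.23345, so δ = -13.500°.
cos H₀ = −tan(-9.1°) tan(-13.500°) = -0.0385, H₀ = 1.6093 rad.
Bracket: H₀ sin φ sin δ + cos φ cos δ sin H₀ = 1.6093×-0.15816×-0.23345 + 0.98741×0.97237×0.99926 = 0.059419 + 0.959417 = 1.018836.
Inverse-square distance factor (a/d)² = 1.0294² = 1.059664.
Q̄ = (S₀/π) × 1.059664 × [bracket] = (2627/π) × 1.059664 × 1.018836 = 902.8 W/m².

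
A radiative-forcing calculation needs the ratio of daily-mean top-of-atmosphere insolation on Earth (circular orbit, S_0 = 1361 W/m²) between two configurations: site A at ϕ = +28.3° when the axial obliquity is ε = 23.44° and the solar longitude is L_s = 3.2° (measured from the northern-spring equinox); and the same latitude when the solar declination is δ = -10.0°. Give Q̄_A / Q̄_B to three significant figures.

Q̄_A / Q̄_B ≈ 1.21

— Configuration A (ϕ=+28.3°):
Solar declination: sin δ = sin ε · sin L_s = sin 23.44° × sin 3.2° = 0.02221, so δ = +1.272°.
cos h₀ = −tan(+28.3°) tan(+1.272°) = -0.0120, h₀ = 1.5828 rad.
Bracket: h₀ sin ϕ sin δ + cos ϕ cos δ sin h₀ = 1.5828×0.47409×0.02221 + 0.88048×0.99975×0.99993 = 0.016666 + 0.880198 = 0.896864.
Q̄ = (S_0/π) × [bracket] = (1361/π) × 0.896864 = 388.54 W/m².
— Configuration B (ϕ=+28.3°):
cos h₀ = −tan(+28.3°) tan(-10.000°) = 0.0949, h₀ = 1.4757 rad.
Bracket: h₀ sin ϕ sin δ + cos ϕ cos δ sin h₀ = 1.4757×0.47409×-0.17365 + 0.88048×0.98481×0.99548 = -0.121488 + 0.863186 = 0.741698.
Q̄ = (S_0/π) × [bracket] = (1361/π) × 0.741698 = 321.32 W/m².
Ratio Q̄_A / Q̄_B = 388.54 / 321.32 = 1.209.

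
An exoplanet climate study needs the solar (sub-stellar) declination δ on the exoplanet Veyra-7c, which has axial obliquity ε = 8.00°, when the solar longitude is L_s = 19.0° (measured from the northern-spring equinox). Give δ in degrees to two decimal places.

δ = +2.60°

sin δ = sin ε · sin L_s = sin 8.00° × sin 19.0° = 0.045310.
δ = arcsin(0.045310) = +2.60°.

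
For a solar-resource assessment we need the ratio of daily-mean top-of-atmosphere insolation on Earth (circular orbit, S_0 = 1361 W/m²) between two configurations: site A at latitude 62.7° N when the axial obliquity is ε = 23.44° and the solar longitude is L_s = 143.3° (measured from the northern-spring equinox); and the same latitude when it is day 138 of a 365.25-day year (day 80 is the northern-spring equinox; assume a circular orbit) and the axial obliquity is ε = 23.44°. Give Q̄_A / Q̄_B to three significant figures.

— Configuration A (ϕ=+62.7°):
Solar declination: sin δ = sin ε · sin L_s = sin 23.44° × sin 143.3° = 0.23773, so δ = +13.753°.
cos h₀ = −tan(+62.7°) tan(+13.753°) = -0.4742, h₀ = 2.0648 rad.
Bracket: h₀ sin ϕ sin δ + cos ϕ cos δ sin h₀ = 2.0648×0.88862×0.23773 + 0.45865×0.97133×0.88043 = 0.436192 + 0.392232 = 0.828424.
Q̄ = (S_0/π) × [bracket] = (1361/π) × 0.828424 = 358.89 W/m².
— Configuration B (ϕ=+62.7°):
Solar longitude: L_s = 360° × (138 − 80)/365.25 = 57.166°.
sin δ = sin 23.44° × sin 57.166° = 0.33424, so δ = +19.526°.
cos h₀ = −tan(+62.7°) tan(+19.526°) = -0.6871, h₀ = 2.3283 rad.
Bracket: h₀ sin ϕ sin δ + cos ϕ cos δ sin h₀ = 2.3283×0.88862×0.33424 + 0.45865×0.94249×0.72657 = 0.691534 + 0.314077 = 1.005611.
Q̄ = (S_0/π) × [bracket] = (1361/π) × 1.005611 = 435.65 W/m².
Ratio Q̄_A / Q̄_B = 358.89 / 435.65 = 0.8238.

Q̄_A / Q̄_B ≈ 0.824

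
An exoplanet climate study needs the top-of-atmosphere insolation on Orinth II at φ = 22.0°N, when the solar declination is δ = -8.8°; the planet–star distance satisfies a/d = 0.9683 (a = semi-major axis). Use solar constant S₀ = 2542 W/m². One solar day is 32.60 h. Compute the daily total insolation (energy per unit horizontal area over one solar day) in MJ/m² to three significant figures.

cos H₀ = −tan(+22.0°) tan(-8.800°) = 0.0625, H₀ = 1.5082 rad.
Bracket: H₀ sin φ sin δ + cos φ cos δ sin H₀ = 1.5082×0.37461×-0.15299 + 0.92718×0.98823×0.99804 = -0.086437 + 0.914471 = 0.828034.
Inverse-square distance factor (a/d)² = 0.9683² = 0.937605.
Q̄ = (S₀/π) × 0.937605 × [bracket] = (2542/π) × 0.937605 × 0.828034 = 628.19 W/m².
Daily total = Q̄ × 32.60 h × 3600 s/h = 628.19 × 32.60 × 3600 / 10⁶ = 73.72 MJ/m².

73.7 MJ/m²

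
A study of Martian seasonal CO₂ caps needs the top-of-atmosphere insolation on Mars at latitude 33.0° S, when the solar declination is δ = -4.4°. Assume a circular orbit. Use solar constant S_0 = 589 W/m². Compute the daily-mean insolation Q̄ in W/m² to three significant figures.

Q̄ ≈ 169 W/m²

cos h₀ = −tan(-33.0°) tan(-4.400°) = -0.0500, h₀ = 1.6208 rad.
Bracket: h₀ sin ϕ sin δ + cos ϕ cos δ sin h₀ = 1.6208×-0.54464×-0.07672 + 0.83867×0.99705×0.99875 = 0.067725 + 0.835151 = 0.902876.
Q̄ = (S_0/π) × [bracket] = (589/π) × 0.902876 = 169.3 W/m².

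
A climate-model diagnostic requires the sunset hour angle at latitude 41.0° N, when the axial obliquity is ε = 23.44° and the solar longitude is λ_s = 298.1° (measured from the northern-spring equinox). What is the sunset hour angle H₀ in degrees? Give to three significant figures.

H₀ = 71.0°

Solar declination: sin δ = sin ε · sin λ_s = sin 23.44° × sin 298.1° = -0.35090, so δ = -20.542°.
cos H₀ = −tan φ · tan δ = −tan(+41.0°) × tan(-20.542°) = 0.3257, so H₀ = 1.2390 rad = 70.99°.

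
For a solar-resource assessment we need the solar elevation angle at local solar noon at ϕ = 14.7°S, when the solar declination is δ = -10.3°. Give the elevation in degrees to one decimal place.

At local noon the hour angle is zero, so the zenith angle equals |ϕ − δ| = |-14.7° − (-10.300°)| = 4.400°.
Elevation = 90° − 4.400° = 85.6°.

85.6°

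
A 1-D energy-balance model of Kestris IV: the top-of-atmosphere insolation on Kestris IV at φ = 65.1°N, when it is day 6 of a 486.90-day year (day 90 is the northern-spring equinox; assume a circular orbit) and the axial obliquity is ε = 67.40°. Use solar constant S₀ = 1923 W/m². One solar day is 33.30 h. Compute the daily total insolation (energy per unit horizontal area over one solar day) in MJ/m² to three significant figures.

0.00 MJ/m²

Solar longitude: λ_s = 360° × (6 − 90)/486.90 = -62.107°, i.e. -62.107° + 360° = 297.893°.
sin δ = sin 67.40° × sin 297.893° = -0.81596, so δ = -54.682°.
cos H₀ = −tan(+65.1°) tan(-54.682°) = 3.0406 ≥ 1 ⇒ polar night, H₀ = 0 and Q̄ = 0.
Daily total = Q̄ × 33.30 h × 3600 s/h = 0.00 MJ/m².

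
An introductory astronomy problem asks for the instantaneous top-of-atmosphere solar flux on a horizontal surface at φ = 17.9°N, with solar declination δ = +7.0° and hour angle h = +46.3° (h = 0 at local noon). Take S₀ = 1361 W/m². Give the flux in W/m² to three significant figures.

cos θ_z = sin φ sin δ + cos φ cos δ cos h = 0.037457 + 0.652539 = 0.689996.
Flux = S₀ · cos θ_z = 1361 × 0.689996 = 939.1 W/m².

939 W/m²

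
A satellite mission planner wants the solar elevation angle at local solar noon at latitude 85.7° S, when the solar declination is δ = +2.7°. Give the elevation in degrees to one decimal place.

1.6°

At local noon the hour angle is zero, so the zenith angle equals |φ − δ| = |-85.7° − (+2.700°)| = 88.400°.
Elevation = 90° − 88.400° = 1.6°.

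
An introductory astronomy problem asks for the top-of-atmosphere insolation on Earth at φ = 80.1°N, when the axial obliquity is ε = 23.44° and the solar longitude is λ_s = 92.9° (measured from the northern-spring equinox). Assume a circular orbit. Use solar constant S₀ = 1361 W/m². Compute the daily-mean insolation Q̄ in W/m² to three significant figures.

Solar declination: sin δ = sin ε · sin λ_s = sin 23.44° × sin 92.9° = 0.39728, so δ = +23.408°.
cos H₀ = −tan(+80.1°) tan(+23.408°) = -2.4805 ≤ −1 ⇒ polar day, H₀ = π.
Bracket: H₀ sin φ sin δ + cos φ cos δ sin H₀ = 3.1416×0.98511×0.39728 + 0.17193×0.91770×0.00000 = 1.229511 + 0.000000 = 1.229511.
Q̄ = (S₀/π) × [bracket] = (1361/π) × 1.229511 = 532.6 W/m².

Q̄ ≈ 533 W/m²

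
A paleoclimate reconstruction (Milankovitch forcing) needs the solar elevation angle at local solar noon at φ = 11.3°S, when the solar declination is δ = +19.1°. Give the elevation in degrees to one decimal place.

59.6°

At local noon the hour angle is zero, so the zenith angle equals |φ − δ| = |-11.3° − (+19.100°)| = 30.400°.
Elevation = 90° − 30.400° = 59.6°.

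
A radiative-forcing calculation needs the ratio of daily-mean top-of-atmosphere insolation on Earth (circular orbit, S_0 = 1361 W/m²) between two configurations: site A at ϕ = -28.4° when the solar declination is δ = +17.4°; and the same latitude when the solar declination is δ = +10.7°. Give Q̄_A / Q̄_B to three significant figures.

— Configuration A (ϕ=-28.4°):
cos h₀ = −tan(-28.4°) tan(+17.400°) = 0.1694, h₀ = 1.4005 rad.
Bracket: h₀ sin ϕ sin δ + cos ϕ cos δ sin h₀ = 1.4005×-0.47562×0.29904 + 0.87965×0.95424×0.98554 = -0.199192 + 0.827260 = 0.628068.
Q̄ = (S_0/π) × [bracket] = (1361/π) × 0.628068 = 272.09 W/m².
— Configuration B (ϕ=-28.4°):
cos h₀ = −tan(-28.4°) tan(+10.700°) = 0.1022, h₀ = 1.4685 rad.
Bracket: h₀ sin ϕ sin δ + cos ϕ cos δ sin h₀ = 1.4685×-0.47562×0.18567 + 0.87965×0.98261×0.99477 = -0.129681 + 0.859832 = 0.730151.
Q̄ = (S_0/π) × [bracket] = (1361/π) × 0.730151 = 316.32 W/m².
Ratio Q̄_A / Q̄_B = 272.09 / 316.32 = 0.8602.

Q̄_A / Q̄_B ≈ 0.860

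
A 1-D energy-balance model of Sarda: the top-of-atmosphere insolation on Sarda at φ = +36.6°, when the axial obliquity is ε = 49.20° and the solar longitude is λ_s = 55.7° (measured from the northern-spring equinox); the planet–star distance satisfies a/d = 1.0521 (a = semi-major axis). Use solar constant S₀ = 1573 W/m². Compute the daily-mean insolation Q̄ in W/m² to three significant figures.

Q̄ ≈ 735 W/m²

Solar declination: sin δ = sin ε · sin λ_s = sin 49.20° × sin 55.7° = 0.62535, so δ = +38.708°.
cos H₀ = −tan(+36.6°) tan(+38.708°) = -0.5952, H₀ = 2.2083 rad.
Bracket: H₀ sin φ sin δ + cos φ cos δ sin H₀ = 2.2083×0.59622×0.62535 + 0.80282×0.78034×0.80361 = 0.823356 + 0.503440 = 1.326796.
Inverse-square distance factor (a/d)² = 1.0521² = 1.106914.
Q̄ = (S₀/π) × 1.106914 × [bracket] = (1573/π) × 1.106914 × 1.326796 = 735.4 W/m².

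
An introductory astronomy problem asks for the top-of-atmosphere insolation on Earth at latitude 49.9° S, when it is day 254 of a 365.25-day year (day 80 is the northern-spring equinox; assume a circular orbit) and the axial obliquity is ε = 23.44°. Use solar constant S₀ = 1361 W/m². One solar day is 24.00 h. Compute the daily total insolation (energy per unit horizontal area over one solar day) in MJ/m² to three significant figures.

Solar longitude: λ_s = 360° × (254 − 80)/365.25 = 171.499°.
sin δ = sin 23.44° × sin 171.499° = 0.05880, so δ = +3.371°.
cos H₀ = −tan(-49.9°) tan(+3.371°) = 0.0700, H₀ = 1.5008 rad.
Bracket: H₀ sin φ sin δ + cos φ cos δ sin H₀ = 1.5008×-0.76492×0.05880 + 0.64412×0.99827×0.99755 = -0.067502 + 0.641430 = 0.573928.
Q̄ = (S₀/π) × [bracket] = (1361/π) × 0.573928 = 248.64 W/m².
Daily total = Q̄ × 24.00 h × 3600 s/h = 248.64 × 24.00 × 3600 / 10⁶ = 21.48 MJ/m².

21.5 MJ/m²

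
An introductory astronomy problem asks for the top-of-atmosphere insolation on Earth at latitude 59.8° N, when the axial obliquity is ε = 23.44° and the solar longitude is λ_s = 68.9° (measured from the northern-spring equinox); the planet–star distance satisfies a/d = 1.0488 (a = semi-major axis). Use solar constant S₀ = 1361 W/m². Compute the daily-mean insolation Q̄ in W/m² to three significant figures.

Solar declination: sin δ = sin ε · sin λ_s = sin 23.44° × sin 68.9° = 0.37112, so δ = +21.785°.
cos H₀ = −tan(+59.8°) tan(+21.785°) = -0.6867, H₀ = 2.3277 rad.
Bracket: H₀ sin φ sin δ + cos φ cos δ sin H₀ = 2.3277×0.86427×0.37112 + 0.50302×0.92859×0.72696 = 0.746605 + 0.339563 = 1.086168.
Inverse-square distance factor (a/d)² = 1.0488² = 1.099981.
Q̄ = (S₀/π) × 1.099981 × [bracket] = (1361/π) × 1.099981 × 1.086168 = 517.6 W/m².

Q̄ ≈ 518 W/m²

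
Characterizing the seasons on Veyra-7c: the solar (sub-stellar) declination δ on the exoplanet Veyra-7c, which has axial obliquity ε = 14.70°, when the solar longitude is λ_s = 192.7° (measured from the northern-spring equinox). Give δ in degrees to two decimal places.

δ = -3.20°

sin δ = sin ε · sin λ_s = sin 14.70° × sin 192.7° = -0.055788.
δ = arcsin(-0.055788) = -3.20°.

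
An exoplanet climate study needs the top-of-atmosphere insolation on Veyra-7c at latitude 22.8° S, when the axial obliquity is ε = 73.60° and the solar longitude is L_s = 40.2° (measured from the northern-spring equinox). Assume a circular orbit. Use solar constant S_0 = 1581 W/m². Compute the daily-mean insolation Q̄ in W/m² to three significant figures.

Q̄ ≈ 195 W/m²

Solar declination: sin δ = sin ε · sin L_s = sin 73.60° × sin 40.2° = 0.61920, so δ = +38.257°.
cos h₀ = −tan(-22.8°) tan(+38.257°) = 0.3315, h₀ = 1.2329 rad.
Bracket: h₀ sin ϕ sin δ + cos ϕ cos δ sin h₀ = 1.2329×-0.38752×0.61920 + 0.92186×0.78524×0.94346 = -0.295837 + 0.682953 = 0.387116.
Q̄ = (S_0/π) × [bracket] = (1581/π) × 0.387116 = 194.8 W/m².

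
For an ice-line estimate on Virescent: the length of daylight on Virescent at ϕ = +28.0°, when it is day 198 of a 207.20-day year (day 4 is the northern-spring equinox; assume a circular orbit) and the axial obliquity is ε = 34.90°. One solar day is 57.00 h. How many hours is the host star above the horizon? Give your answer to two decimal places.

Solar longitude: L_s = 360° × (198 − 4)/207.20 = 337.066°.
sin δ = sin 34.90° × sin 337.066° = -0.22295, so δ = -12.882°.
cos h₀ = −tan ϕ · tan δ = −tan(+28.0°) × tan(-12.882°) = 0.1216, so h₀ = 1.4489 rad = 83.02°.
Daylight = 2h₀/(2π) × 57.00 h = (1.4489/π) × 57.00 = 26.29 h.

26.29 h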